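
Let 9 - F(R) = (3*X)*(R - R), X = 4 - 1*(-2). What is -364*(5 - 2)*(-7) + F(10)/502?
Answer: 3837297/502 ≈ 7644.0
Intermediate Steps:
X = 6 (X = 4 + 2 = 6)
F(R) = 9 (F(R) = 9 - 3*6*(R - R) = 9 - 18*0 = 9 - 1*0 = 9 + 0 = 9)
-364*(5 - 2)*(-7) + F(10)/502 = -364*(5 - 2)*(-7) + 9/502 = -1092*(-7) + 9*(1/502) = -364*(-21) + 9/502 = 7644 + 9/502 = 3837297/502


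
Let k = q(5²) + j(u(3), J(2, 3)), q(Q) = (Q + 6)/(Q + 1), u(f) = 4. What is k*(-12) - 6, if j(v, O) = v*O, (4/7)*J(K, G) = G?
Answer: -3540/13 ≈ -272.31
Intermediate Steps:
J(K, G) = 7*G/4
j(v, O) = O*v
q(Q) = (6 + Q)/(1 + Q)
k = 577/26 (k = (6 + 5²)/(1 + 5²) + ((7/4)*3)*4 = (6 + 25)/(1 + 25) + (21/4)*4 = 31/26 + 21 = 577/26 ≈ 22.192)
k*(-12) - 6 = (577/26)*(-12) - 6 = -3462/13 - 6 = -3540/13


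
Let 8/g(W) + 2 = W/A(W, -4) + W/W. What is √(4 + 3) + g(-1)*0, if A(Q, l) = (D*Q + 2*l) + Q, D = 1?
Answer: √7 ≈ 2.6458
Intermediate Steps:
A(Q, l) = 2*Q + 2*l (A(Q, l) = (1*Q + 2*l) + Q = (Q + 2*l) + Q = 2*Q + 2*l)
g(W) = 8/(-1 + W/(-8 + 2*W)) (g(W) = 8/(-2 + (W/(2*W + 2*(-4)) + W/W)) = 8/(-2 + (W/(2*W - 8) + 1)) = 8/(-2 + (W/(-8 + 2*W) + 1)) = 8/(-2 + (1 + W/(-8 + 2*W))) = 8/(-1 + W/(-8 + 2*W)))
√(4 + 3) + g(-1)*0 = √(4 + 3) + (16*(4 - 1*(-1))/(-8 - 1))*0 = √7 + (16*(4 + 1)/(-9))*0 = √7 + (16*(-⅑)*5)*0 = √7 - 80/9*0 = √7 + 0 = √7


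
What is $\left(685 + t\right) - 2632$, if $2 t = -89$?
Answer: $- \frac{3983}{2} \approx -1991.5$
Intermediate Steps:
$t = - \frac{89}{2}$ ($t = \frac{1}{2} \left(-89\right) = - \frac{89}{2} \approx -44.5$)
$\left(685 + t\right) - 2632 = \left(685 - \frac{89}{2}\right) - 2632 = \frac{1281}{2} - 2632 = - \frac{3983}{2}$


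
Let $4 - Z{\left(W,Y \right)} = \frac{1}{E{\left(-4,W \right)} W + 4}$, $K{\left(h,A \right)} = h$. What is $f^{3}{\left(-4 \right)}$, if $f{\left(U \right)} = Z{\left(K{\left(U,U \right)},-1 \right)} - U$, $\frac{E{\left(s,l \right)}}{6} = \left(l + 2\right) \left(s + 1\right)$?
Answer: $\frac{1408694561}{2744000} \approx 513.37$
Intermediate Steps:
$E{\left(s,l \right)} = 6 \left(1 + s\right) \left(2 + l\right)$ ($E{\left(s,l \right)} = 6 \left(l + 2\right) \left(s + 1\right) = 6 \left(2 + l\right) \left(1 + s\right) = 6 \left(1 + s\right) \left(2 + l\right)$)
$Z{\left(W,Y \right)} = 4 - \frac{1}{4 + W \left(-36 - 18 W\right)}$ ($Z{\left(W,Y \right)} = 4 - \frac{1}{\left(12 + 6 W + 12 \left(-4\right) + 6 W \left(-4\right)\right) W + 4} = 4 - \frac{1}{\left(12 + 6 W - 48 - 24 W\right) W + 4} = 4 - \frac{1}{\left(-36 - 18 W\right) W + 4} = 4 - \frac{1}{W \left(-36 - 18 W\right) + 4} = 4 - \frac{1}{4 + W \left(-36 - 18 W\right)}$)
$f{\left(U \right)} = - U + \frac{3 \left(5 - 24 U \left(2 + U\right)\right)}{2 \left(2 - 9 U \left(2 + U\right)\right)}$ ($f{\left(U \right)} = \frac{3 \left(5 - 24 U \left(2 + U\right)\right)}{2 \left(2 - 9 U \left(2 + U\right)\right)} - U = - U + \frac{3 \left(5 - 24 U \left(2 + U\right)\right)}{2 \left(2 - 9 U \left(2 + U\right)\right)}$)
$f^{3}{\left(-4 \right)} = \left(\frac{-15 - 18 \left(-4\right)^{3} + 36 \left(-4\right)^{2} + 148 \left(-4\right)}{2 \left(-2 + 9 \left(-4\right)^{2} + 18 \left(-4\right)\right)}\right)^{3} = \left(\frac{-15 - -1152 + 36 \cdot 16 - 592}{2 \left(-2 + 9 \cdot 16 - 72\right)}\right)^{3} = \left(\frac{-15 + 1152 + 576 - 592}{2 \left(-2 + 144 - 72\right)}\right)^{3} = \left(\frac{1}{2} \cdot \frac{1}{70} \cdot 1121\right)^{3} = \left(\frac{1121}{140}\right)^{3} = \frac{1408694561}{2744000}$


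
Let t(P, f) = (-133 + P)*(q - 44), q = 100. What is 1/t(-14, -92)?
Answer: -1/8232 ≈ -0.00012148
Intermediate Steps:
t(P, f) = -7448 + 56*P (t(P, f) = (-133 + P)*(100 - 44) = (-133 + P)*56 = -7448 + 56*P)
1/t(-14, -92) = 1/(-7448 + 56*(-14)) = 1/(-7448 - 784) = 1/(-8232) = -1/8232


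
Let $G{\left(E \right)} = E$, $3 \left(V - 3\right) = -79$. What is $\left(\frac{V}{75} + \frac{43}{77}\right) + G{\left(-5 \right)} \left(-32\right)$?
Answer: $\frac{555257}{3465} \approx 160.25$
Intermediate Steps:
$V = - \frac{70}{3}$ ($V = 3 + \frac{1}{3} \left(-79\right) = 3 - \frac{79}{3} = - \frac{70}{3} \approx -23.333$)
$\left(\frac{V}{75} + \frac{43}{77}\right) + G{\left(-5 \right)} \left(-32\right) = \left(- \frac{70}{3 \cdot 75} + \frac{43}{77}\right) - -160 = \left(\left(- \frac{70}{3}\right) \frac{1}{75} + 43 \cdot \frac{1}{77}\right) + 160 = \left(- \frac{14}{45} + \frac{43}{77}\right) + 160 = \frac{857}{3465} + 160 = \frac{555257}{3465}$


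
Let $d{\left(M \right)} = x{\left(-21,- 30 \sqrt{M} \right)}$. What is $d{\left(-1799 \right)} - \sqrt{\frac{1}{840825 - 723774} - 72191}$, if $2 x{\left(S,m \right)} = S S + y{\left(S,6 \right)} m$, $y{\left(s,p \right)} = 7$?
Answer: $\frac{441}{2} - 105 i \sqrt{1799} - \frac{2 i \sqrt{247271078511435}}{117051} \approx 220.5 - 4722.2 i$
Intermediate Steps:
$x{\left(S,m \right)} = \frac{S^{2}}{2} + \frac{7 m}{2}$ ($x{\left(S,m \right)} = \frac{S S + 7 m}{2} = \frac{S^{2} + 7 m}{2} = \frac{S^{2}}{2} + \frac{7 m}{2}$)
$d{\left(M \right)} = \frac{441}{2} - 105 \sqrt{M}$ ($d{\left(M \right)} = \frac{\left(-21\right)^{2}}{2} + \frac{7 \left(- 30 \sqrt{M}\right)}{2} = \frac{1}{2} \cdot 441 - 105 \sqrt{M} = \frac{441}{2} - 105 \sqrt{M}$)
$d{\left(-1799 \right)} - \sqrt{\frac{1}{840825 - 723774} - 72191} = \left(\frac{441}{2} - 105 \sqrt{-1799}\right) - \sqrt{\frac{1}{840825 - 723774} - 72191} = \left(\frac{441}{2} - 105 i \sqrt{1799}\right) - \sqrt{\frac{1}{117051} - 72191} = \left(\frac{441}{2} - 105 i \sqrt{1799}\right) - \sqrt{- \frac{8450028740}{117051}} = \left(\frac{441}{2} - 105 i \sqrt{1799}\right) - \frac{2 i \sqrt{247271078511435}}{117051} = \frac{441}{2} - 105 i \sqrt{1799} - \frac{2 i \sqrt{247271078511435}}{117051}$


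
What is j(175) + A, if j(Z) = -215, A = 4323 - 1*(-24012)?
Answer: 28120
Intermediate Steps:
A = 28335 (A = 4323 + 24012 = 28335)
j(175) + A = -215 + 28335 = 28120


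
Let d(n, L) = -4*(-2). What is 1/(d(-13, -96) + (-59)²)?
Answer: 1/3489 ≈ 0.00028661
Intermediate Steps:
d(n, L) = 8
1/(d(-13, -96) + (-59)²) = 1/(8 + (-59)²) = 1/(8 + 3481) = 1/3489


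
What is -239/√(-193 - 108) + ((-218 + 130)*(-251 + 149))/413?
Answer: 8976/413 + 239*I*√301/301 ≈ 21.734 + 13.776*I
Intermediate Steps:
-239/√(-193 - 108) + ((-218 + 130)*(-251 + 149))/413 = -239*(-I*√301/301) - 88*(-102)*(1/413) = -239*(-I*√301/301) + 8976*(1/413) = -(-239)*I*√301/301 + 8976/413 = 239*I*√301/301 + 8976/413 = 8976/413 + 239*I*√301/301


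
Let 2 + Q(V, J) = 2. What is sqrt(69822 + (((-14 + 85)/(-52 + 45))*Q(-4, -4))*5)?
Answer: 9*sqrt(862) ≈ 264.24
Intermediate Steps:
Q(V, J) = 0 (Q(V, J) = -2 + 2 = 0)
sqrt(69822 + (((-14 + 85)/(-52 + 45))*Q(-4, -4))*5) = sqrt(69822 + (((-14 + 85)/(-52 + 45))*0)*5) = sqrt(69822 + ((71/(-7))*0)*5) = sqrt(69822 + ((71*(-1/7))*0)*5) = sqrt(69822 - 71/7*0*5) = sqrt(69822 + 0*5) = sqrt(69822 + 0) = sqrt(69822) = 9*sqrt(862)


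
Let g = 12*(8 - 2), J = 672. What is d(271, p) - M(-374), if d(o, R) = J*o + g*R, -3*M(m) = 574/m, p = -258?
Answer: 91743409/561 ≈ 1.6354e+5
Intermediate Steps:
g = 72 (g = 12*6 = 72)
M(m) = -574/(3*m)
d(o, R) = 72*R + 672*o (d(o, R) = 672*o + 72*R = 72*R + 672*o)
d(271, p) - M(-374) = (72*(-258) + 672*271) - (-574)/(3*(-374)) = (-18576 + 182112) - (-574)*(-1)/(3*374) = 163536 - 1*287/561 = 163536 - 287/561 = 91743409/561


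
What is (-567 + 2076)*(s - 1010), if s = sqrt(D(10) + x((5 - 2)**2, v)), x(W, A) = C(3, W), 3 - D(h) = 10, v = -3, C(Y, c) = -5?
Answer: -1524090 + 3018*I*sqrt(3) ≈ -1.5241e+6 + 5227.3*I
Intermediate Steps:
D(h) = -7 (D(h) = 3 - 1*10 = 3 - 10 = -7)
x(W, A) = -5
s = 2*I*sqrt(3) (s = sqrt(-7 - 5) = sqrt(-12) = 2*I*sqrt(3) ≈ 3.4641*I)
(-567 + 2076)*(s - 1010) = (-567 + 2076)*(2*I*sqrt(3) - 1010) = 1509*(-1010 + 2*I*sqrt(3)) = -1524090 + 3018*I*sqrt(3)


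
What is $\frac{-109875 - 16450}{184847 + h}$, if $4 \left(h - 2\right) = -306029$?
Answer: $- \frac{505300}{433367} \approx -1.166$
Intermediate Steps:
$h = - \frac{306021}{4}$ ($h = 2 + \frac{1}{4} \left(-306029\right) = 2 - \frac{306029}{4} = - \frac{306021}{4} \approx -76505.0$)
$\frac{-109875 - 16450}{184847 + h} = \frac{-109875 - 16450}{184847 - \frac{306021}{4}} = - \frac{126325}{\frac{433367}{4}} = \left(-126325\right) \frac{4}{433367} = - \frac{505300}{433367}$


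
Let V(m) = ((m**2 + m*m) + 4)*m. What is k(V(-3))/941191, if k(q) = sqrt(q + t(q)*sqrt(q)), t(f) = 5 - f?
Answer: sqrt(-66 + 71*I*sqrt(66))/941191 ≈ 1.7042e-5 + 1.9104e-5*I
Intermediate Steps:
V(m) = m*(4 + 2*m**2) (V(m) = ((m**2 + m**2) + 4)*m = (2*m**2 + 4)*m = (4 + 2*m**2)*m = m*(4 + 2*m**2))
k(q) = sqrt(q + sqrt(q)*(5 - q)) (k(q) = sqrt(q + (5 - q)*sqrt(q)) = sqrt(q + sqrt(q)*(5 - q)))
k(V(-3))/941191 = sqrt(2*(-3)*(2 + (-3)**2) - sqrt(2*(-3)*(2 + (-3)**2))*(-5 + 2*(-3)*(2 + (-3)**2)))/941191 = sqrt(2*(-3)*(2 + 9) - sqrt(2*(-3)*(2 + 9))*(-5 + 2*(-3)*(2 + 9)))*(1/941191) = sqrt(2*(-3)*11 - sqrt(2*(-3)*11)*(-5 + 2*(-3)*11))*(1/941191) = sqrt(-66 - sqrt(-66)*(-5 - 66))*(1/941191) = sqrt(-66 - 1*I*sqrt(66)*(-71))*(1/941191) = sqrt(-66 + 71*I*sqrt(66))*(1/941191) = sqrt(-66 + 71*I*sqrt(66))/941191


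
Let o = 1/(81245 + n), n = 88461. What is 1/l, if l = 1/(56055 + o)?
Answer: 9512869831/169706 ≈ 56055.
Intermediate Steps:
o = 1/169706 (o = 1/(81245 + 88461) = 1/169706 ≈ 5.8925e-6)
l = 169706/9512869831 (l = 1/(56055 + 1/169706) = 1/(9512869831/169706) = 169706/9512869831 ≈ 1.7840e-5)
1/l = 1/(169706/9512869831) = 9512869831/169706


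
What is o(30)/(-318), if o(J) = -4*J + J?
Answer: 15/53 ≈ 0.28302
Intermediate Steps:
o(J) = -3*J
o(30)/(-318) = -3*30/(-318) = -90*(-1/318) = 15/53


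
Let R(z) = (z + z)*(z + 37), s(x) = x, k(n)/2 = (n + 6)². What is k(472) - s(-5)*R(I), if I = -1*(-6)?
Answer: 459548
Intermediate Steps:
k(n) = 2*(6 + n)² (k(n) = 2*(n + 6)² = 2*(6 + n)²)
I = 6
R(z) = 2*z*(37 + z) (R(z) = (2*z)*(37 + z) = 2*z*(37 + z))
k(472) - s(-5)*R(I) = 2*(6 + 472)² - (-5)*2*6*(37 + 6) = 2*478² - (-5)*2*6*43 = 2*228484 - (-5)*516 = 456968 - 1*(-2580) = 456968 + 2580 = 459548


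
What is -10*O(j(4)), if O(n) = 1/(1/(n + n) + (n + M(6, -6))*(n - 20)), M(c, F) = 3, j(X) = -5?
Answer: -100/499 ≈ -0.20040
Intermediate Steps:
O(n) = 1/(1/(2*n) + (-20 + n)*(3 + n)) (O(n) = 1/(1/(n + n) + (n + 3)*(n - 20)) = 1/(1/(2*n) + (3 + n)*(-20 + n)) = 1/(1/(2*n) + (-20 + n)*(3 + n)))
-10*O(j(4)) = -20*(-5)/(1 - 120*(-5) - 34*(-5)**2 + 2*(-5)**3) = -20*(-5)/(1 + 600 - 34*25 + 2*(-125)) = -20*(-5)/(1 + 600 - 850 - 250) = -20*(-5)/(-499) = -20*(-5)*(-1)/499 = -10*10/499 = -100/499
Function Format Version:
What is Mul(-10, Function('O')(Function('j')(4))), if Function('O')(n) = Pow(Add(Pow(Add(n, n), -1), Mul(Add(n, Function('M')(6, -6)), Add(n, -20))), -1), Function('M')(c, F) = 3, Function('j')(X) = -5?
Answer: Rational(-100, 499) ≈ -0.20040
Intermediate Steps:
Function('O')(n) = Pow(Add(Mul(Rational(1, 2), Pow(n, -1)), Mul(Add(-20, n), Add(3, n))), -1) (Function('O')(n) = Pow(Add(Pow(Add(n, n), -1), Mul(Add(n, 3), Add(n, -20))), -1) = Pow(Add(Pow(Mul(2, n), -1), Mul(Add(3, n), Add(-20, n))), -1) = Pow(Add(Mul(Rational(1, 2), Pow(n, -1)), Mul(Add(-20, n), Add(3, n))), -1))
Mul(-10, Function('O')(Function('j')(4))) = Mul(-10, Mul(2, -5, Pow(Add(1, Mul(-120, -5), Mul(-34, Pow(-5, 2)), Mul(2, Pow(-5, 3))), -1))) = Mul(-10, Mul(2, -5, Pow(Add(1, 600, Mul(-34, 25), Mul(2, -125)), -1))) = Mul(-10, Mul(2, -5, Pow(Add(1, 600, -850, -250), -1))) = Mul(-10, Mul(2, -5, Pow(-499, -1))) = Mul(-10, Mul(2, -5, Rational(-1, 499))) = Mul(-10, Rational(10, 499)) = Rational(-100, 499)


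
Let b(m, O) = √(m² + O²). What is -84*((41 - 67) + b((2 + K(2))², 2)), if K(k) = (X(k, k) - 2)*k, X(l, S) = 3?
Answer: 2184 - 168*√65 ≈ 829.54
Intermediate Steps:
K(k) = k (K(k) = (3 - 2)*k = 1*k = k)
b(m, O) = √(O² + m²)
-84*((41 - 67) + b((2 + K(2))², 2)) = -84*((41 - 67) + √(2² + ((2 + 2)²)²)) = -84*(-26 + √(4 + (4²)²)) = -84*(-26 + √(4 + 16²)) = -84*(-26 + √(4 + 256)) = -84*(-26 + √260) = -84*(-26 + 2*√65) = 2184 - 168*√65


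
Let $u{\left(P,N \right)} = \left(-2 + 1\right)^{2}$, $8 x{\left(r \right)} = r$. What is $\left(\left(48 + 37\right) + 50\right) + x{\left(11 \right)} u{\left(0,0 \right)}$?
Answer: $\frac{1091}{8} \approx 136.38$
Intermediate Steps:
$x{\left(r \right)} = \frac{r}{8}$
$u{\left(P,N \right)} = 1$ ($u{\left(P,N \right)} = \left(-1\right)^{2} = 1$)
$\left(\left(48 + 37\right) + 50\right) + x{\left(11 \right)} u{\left(0,0 \right)} = \left(\left(48 + 37\right) + 50\right) + \frac{1}{8} \cdot 11 \cdot 1 = \left(85 + 50\right) + \frac{11}{8} \cdot 1 = 135 + \frac{11}{8} = \frac{1091}{8}$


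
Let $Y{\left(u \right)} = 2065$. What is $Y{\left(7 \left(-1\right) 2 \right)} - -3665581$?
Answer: $3667646$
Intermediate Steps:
$Y{\left(7 \left(-1\right) 2 \right)} - -3665581 = 2065 - -3665581 = 2065 + 3665581 = 3667646$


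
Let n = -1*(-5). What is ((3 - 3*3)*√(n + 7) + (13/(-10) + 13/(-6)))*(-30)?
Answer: 104 + 360*√3 ≈ 727.54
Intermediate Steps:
n = 5
((3 - 3*3)*√(n + 7) + (13/(-10) + 13/(-6)))*(-30) = ((3 - 3*3)*√(5 + 7) + (13/(-10) + 13/(-6)))*(-30) = ((3 - 9)*√12 + (13*(-⅒) + 13*(-⅙)))*(-30) = (-12*√3 + (-13/10 - 13/6))*(-30) = (-12*√3 - 52/15)*(-30) = (-52/15 - 12*√3)*(-30) = 104 + 360*√3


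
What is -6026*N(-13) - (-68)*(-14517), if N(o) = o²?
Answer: -2005550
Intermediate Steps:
-6026*N(-13) - (-68)*(-14517) = -6026*(-13)² - (-68)*(-14517) = -6026*169 - 1*987156 = -1018394 - 987156 = -2005550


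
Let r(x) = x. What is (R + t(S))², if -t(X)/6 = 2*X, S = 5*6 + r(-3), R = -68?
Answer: 153664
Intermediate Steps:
S = 27 (S = 5*6 - 3 = 30 - 3 = 27)
t(X) = -12*X
(R + t(S))² = (-68 - 12*27)² = (-68 - 324)² = (-392)² = 153664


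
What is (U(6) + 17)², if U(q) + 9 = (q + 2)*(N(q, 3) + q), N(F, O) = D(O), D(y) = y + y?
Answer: 10816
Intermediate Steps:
D(y) = 2*y
N(F, O) = 2*O
U(q) = -9 + (2 + q)*(6 + q) (U(q) = -9 + (q + 2)*(2*3 + q) = -9 + (2 + q)*(6 + q))
(U(6) + 17)² = ((3 + 6² + 8*6) + 17)² = ((3 + 36 + 48) + 17)² = (87 + 17)² = 104² = 10816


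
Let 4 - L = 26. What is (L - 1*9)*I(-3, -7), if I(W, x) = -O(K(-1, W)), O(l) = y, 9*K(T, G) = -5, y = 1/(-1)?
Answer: -31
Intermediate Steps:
L = -22 (L = 4 - 1*26 = 4 - 26 = -22)
y = -1
K(T, G) = -5/9 (K(T, G) = (⅑)*(-5) = -5/9)
O(l) = -1
I(W, x) = 1 (I(W, x) = -1*(-1) = 1)
(L - 1*9)*I(-3, -7) = (-22 - 1*9)*1 = (-22 - 9)*1 = -31*1 = -31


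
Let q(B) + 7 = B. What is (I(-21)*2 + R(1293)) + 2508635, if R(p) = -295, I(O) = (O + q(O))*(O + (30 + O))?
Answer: 2509516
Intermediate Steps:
q(B) = -7 + B
I(O) = (-7 + 2*O)*(30 + 2*O) (I(O) = (O + (-7 + O))*(O + (30 + O)) = (-7 + 2*O)*(30 + 2*O))
(I(-21)*2 + R(1293)) + 2508635 = ((-210 + 4*(-21)**2 + 46*(-21))*2 - 295) + 2508635 = ((-210 + 4*441 - 966)*2 - 295) + 2508635 = ((-210 + 1764 - 966)*2 - 295) + 2508635 = (588*2 - 295) + 2508635 = (1176 - 295) + 2508635 = 881 + 2508635 = 2509516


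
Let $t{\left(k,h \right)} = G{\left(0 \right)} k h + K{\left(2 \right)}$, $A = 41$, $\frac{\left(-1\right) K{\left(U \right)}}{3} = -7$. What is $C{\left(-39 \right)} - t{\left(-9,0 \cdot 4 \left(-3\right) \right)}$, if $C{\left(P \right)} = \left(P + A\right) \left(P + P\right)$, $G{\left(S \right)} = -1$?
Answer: $-177$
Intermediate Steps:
$K{\left(U \right)} = 21$ ($K{\left(U \right)} = \left(-3\right) \left(-7\right) = 21$)
$C{\left(P \right)} = 2 P \left(41 + P\right)$ ($C{\left(P \right)} = \left(P + 41\right) \left(P + P\right) = \left(41 + P\right) 2 P = 2 P \left(41 + P\right)$)
$t{\left(k,h \right)} = 21 - h k$ ($t{\left(k,h \right)} = - k h + 21 = - h k + 21 = 21 - h k$)
$C{\left(-39 \right)} - t{\left(-9,0 \cdot 4 \left(-3\right) \right)} = 2 \left(-39\right) \left(41 - 39\right) - \left(21 - 0 \cdot 4 \left(-3\right) \left(-9\right)\right) = 2 \left(-39\right) 2 - \left(21 - 0 \left(-3\right) \left(-9\right)\right) = -156 - \left(21 - 0 \left(-9\right)\right) = -156 - \left(21 + 0\right) = -156 - 21 = -177$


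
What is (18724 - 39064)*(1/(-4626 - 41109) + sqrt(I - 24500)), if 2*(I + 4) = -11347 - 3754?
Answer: 1356/3049 - 10170*I*sqrt(128218) ≈ 0.44474 - 3.6416e+6*I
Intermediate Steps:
I = -15109/2 (I = -4 + (-11347 - 3754)/2 = -4 + (1/2)*(-15101) = -4 - 15101/2 = -15109/2 ≈ -7554.5)
(18724 - 39064)*(1/(-4626 - 41109) + sqrt(I - 24500)) = (18724 - 39064)*(1/(-4626 - 41109) + sqrt(-15109/2 - 24500)) = -20340*(1/(-45735) + sqrt(-64109/2)) = -20340*(-1/45735 + I*sqrt(128218)/2) = 1356/3049 - 10170*I*sqrt(128218)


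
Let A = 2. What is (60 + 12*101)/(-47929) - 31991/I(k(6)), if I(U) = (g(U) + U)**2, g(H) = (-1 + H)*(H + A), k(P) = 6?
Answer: -1535988191/101417764 ≈ -15.145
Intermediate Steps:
g(H) = (-1 + H)*(2 + H) (g(H) = (-1 + H)*(H + 2) = (-1 + H)*(2 + H))
I(U) = (-2 + U**2 + 2*U)**2 (I(U) = ((-2 + U + U**2) + U)**2 = (-2 + U**2 + 2*U)**2)
(60 + 12*101)/(-47929) - 31991/I(k(6)) = (60 + 12*101)/(-47929) - 31991/(-2 + 6**2 + 2*6)**2 = (60 + 1212)*(-1/47929) - 31991/(-2 + 36 + 12)**2 = 1272*(-1/47929) - 31991/(46**2) = -1272/47929 - 31991/2116 = -1535988191/101417764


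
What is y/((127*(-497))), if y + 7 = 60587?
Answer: -60580/63119 ≈ -0.95977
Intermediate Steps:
y = 60580 (y = -7 + 60587 = 60580)
y/((127*(-497))) = 60580/((127*(-497))) = 60580/(-63119) = 60580*(-1/63119) = -60580/63119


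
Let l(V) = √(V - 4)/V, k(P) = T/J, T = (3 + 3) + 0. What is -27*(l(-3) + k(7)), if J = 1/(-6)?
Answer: 972 + 9*I*√7 ≈ 972.0 + 23.812*I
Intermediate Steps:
J = -⅙ ≈ -0.16667
T = 6 (T = 6 + 0 = 6)
k(P) = -36 (k(P) = 6/(-⅙) = 6*(-6) = -36)
l(V) = √(-4 + V)/V
-27*(l(-3) + k(7)) = -27*(√(-4 - 3)/(-3) - 36) = -27*(-I*√7/3 - 36) = -27*(-36 - I*√7/3) = 972 + 9*I*√7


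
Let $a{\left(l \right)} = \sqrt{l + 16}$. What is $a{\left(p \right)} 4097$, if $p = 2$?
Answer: $12291 \sqrt{2} \approx 17382.0$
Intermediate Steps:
$a{\left(l \right)} = \sqrt{16 + l}$
$a{\left(p \right)} 4097 = \sqrt{16 + 2} \cdot 4097 = \sqrt{18} \cdot 4097 = 3 \sqrt{2} \cdot 4097 = 12291 \sqrt{2}$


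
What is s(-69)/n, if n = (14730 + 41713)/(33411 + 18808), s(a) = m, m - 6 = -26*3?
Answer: -3759768/56443 ≈ -66.612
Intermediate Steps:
m = -72 (m = 6 - 26*3 = 6 - 78 = -72)
s(a) = -72
n = 56443/52219 ≈ 1.0809
s(-69)/n = -72/56443/52219 = -72*52219/56443 = -3759768/56443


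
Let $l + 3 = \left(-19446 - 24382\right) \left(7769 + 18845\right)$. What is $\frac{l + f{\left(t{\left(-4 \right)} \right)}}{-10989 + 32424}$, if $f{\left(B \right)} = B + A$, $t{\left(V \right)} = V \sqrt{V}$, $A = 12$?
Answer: $- \frac{1166438383}{21435} - \frac{8 i}{21435} \approx -54417.0 - 0.00037322 i$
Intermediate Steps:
$t{\left(V \right)} = V^{\frac{3}{2}}$
$l = -1166438395$ ($l = -3 + \left(-19446 - 24382\right) \left(7769 + 18845\right) = -3 - 1166438392 = -1166438395$)
$f{\left(B \right)} = 12 + B$ ($f{\left(B \right)} = B + 12 = 12 + B$)
$\frac{l + f{\left(t{\left(-4 \right)} \right)}}{-10989 + 32424} = \frac{-1166438395 + \left(12 + \left(-4\right)^{\frac{3}{2}}\right)}{-10989 + 32424} = \frac{-1166438395 + \left(12 - 8 i\right)}{21435} = \left(-1166438383 - 8 i\right) \frac{1}{21435} = - \frac{1166438383}{21435} - \frac{8 i}{21435}$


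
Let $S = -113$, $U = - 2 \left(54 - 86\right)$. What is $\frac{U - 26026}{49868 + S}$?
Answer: $- \frac{8654}{16585} \approx -0.5218$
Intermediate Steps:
$U = 64$ ($U = \left(-2\right) \left(-32\right) = 64$)
$\frac{U - 26026}{49868 + S} = \frac{64 - 26026}{49868 - 113} = - \frac{25962}{49755} = \left(-25962\right) \frac{1}{49755} = - \frac{8654}{16585}$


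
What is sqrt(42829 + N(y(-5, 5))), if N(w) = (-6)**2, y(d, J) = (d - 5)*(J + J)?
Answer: sqrt(42865) ≈ 207.04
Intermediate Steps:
y(d, J) = 2*J*(-5 + d) (y(d, J) = (-5 + d)*(2*J) = 2*J*(-5 + d))
N(w) = 36
sqrt(42829 + N(y(-5, 5))) = sqrt(42829 + 36) = sqrt(42865)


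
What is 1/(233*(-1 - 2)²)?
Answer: 1/2097 ≈ 0.00047687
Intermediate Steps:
1/(233*(-1 - 2)²) = 1/(233*(-3)²) = 1/(233*9) = 1/2097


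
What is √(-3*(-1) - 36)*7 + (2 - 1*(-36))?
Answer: 38 + 7*I*√33 ≈ 38.0 + 40.212*I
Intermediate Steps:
√(-3*(-1) - 36)*7 + (2 - 1*(-36)) = √(3 - 36)*7 + (2 + 36) = √(-33)*7 + 38 = (I*√33)*7 + 38 = 7*I*√33 + 38 = 38 + 7*I*√33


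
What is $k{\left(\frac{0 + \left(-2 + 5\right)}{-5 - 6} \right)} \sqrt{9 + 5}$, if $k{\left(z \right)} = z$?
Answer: $- \frac{3 \sqrt{14}}{11} \approx -1.0205$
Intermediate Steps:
$k{\left(\frac{0 + \left(-2 + 5\right)}{-5 - 6} \right)} \sqrt{9 + 5} = \frac{0 + \left(-2 + 5\right)}{-5 - 6} \sqrt{9 + 5} = \frac{0 + 3}{-11} \sqrt{14} = 3 \left(- \frac{1}{11}\right) \sqrt{14} = - \frac{3 \sqrt{14}}{11}$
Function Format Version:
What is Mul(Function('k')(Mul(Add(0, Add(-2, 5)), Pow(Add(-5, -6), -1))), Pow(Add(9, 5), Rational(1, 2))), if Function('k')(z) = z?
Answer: Mul(Rational(-3, 11), Pow(14, Rational(1, 2))) ≈ -1.0205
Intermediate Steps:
Mul(Function('k')(Mul(Add(0, Add(-2, 5)), Pow(Add(-5, -6), -1))), Pow(Add(9, 5), Rational(1, 2))) = Mul(Mul(Add(0, Add(-2, 5)), Pow(Add(-5, -6), -1)), Pow(Add(9, 5), Rational(1, 2))) = Mul(Mul(Add(0, 3), Pow(-11, -1)), Pow(14, Rational(1, 2))) = Mul(Mul(3, Rational(-1, 11)), Pow(14, Rational(1, 2))) = Mul(Rational(-3, 11), Pow(14, Rational(1, 2)))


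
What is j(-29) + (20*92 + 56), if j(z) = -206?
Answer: 1690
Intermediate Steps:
j(-29) + (20*92 + 56) = -206 + (20*92 + 56) = -206 + (1840 + 56) = -206 + 1896 = 1690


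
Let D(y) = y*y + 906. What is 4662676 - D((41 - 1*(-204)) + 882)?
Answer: 3391641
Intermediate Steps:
D(y) = 906 + y² (D(y) = y² + 906 = 906 + y²)
4662676 - D((41 - 1*(-204)) + 882) = 4662676 - (906 + ((41 - 1*(-204)) + 882)²) = 4662676 - (906 + ((41 + 204) + 882)²) = 4662676 - (906 + (245 + 882)²) = 4662676 - (906 + 1127²) = 4662676 - (906 + 1270129) = 4662676 - 1*1271035 = 4662676 - 1271035 = 3391641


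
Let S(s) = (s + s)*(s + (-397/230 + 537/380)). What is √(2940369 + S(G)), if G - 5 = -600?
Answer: √2787224168454/874 ≈ 1910.2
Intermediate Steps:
G = -595 (G = 5 - 600 = -595)
S(s) = 2*s*(-547/1748 + s) (S(s) = (2*s)*(s + (-397*1/230 + 537*(1/380))) = (2*s)*(s + (-397/230 + 537/380)) = (2*s)*(s - 547/1748) = (2*s)*(-547/1748 + s) = 2*s*(-547/1748 + s))
√(2940369 + S(G)) = √(2940369 + (1/874)*(-595)*(-547 + 1748*(-595))) = √(2940369 + (1/874)*(-595)*(-547 - 1040060)) = √(2940369 + (1/874)*(-595)*(-1040607)) = √(2940369 + 619161165/874) = √(3189043671/874) = √2787224168454/874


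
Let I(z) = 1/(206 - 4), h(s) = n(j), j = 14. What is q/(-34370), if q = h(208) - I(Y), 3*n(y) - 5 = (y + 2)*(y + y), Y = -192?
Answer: -30501/6942740 ≈ -0.0043932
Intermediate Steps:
n(y) = 5/3 + 2*y*(2 + y)/3 (n(y) = 5/3 + ((y + 2)*(y + y))/3 = 5/3 + ((2 + y)*(2*y))/3 = 5/3 + (2*y*(2 + y))/3 = 5/3 + 2*y*(2 + y)/3)
h(s) = 151 (h(s) = 5/3 + (2/3)*14**2 + (4/3)*14 = 5/3 + (2/3)*196 + 56/3 = 5/3 + 392/3 + 56/3 = 151)
I(z) = 1/202
q = 30501/202 (q = 151 - 1*1/202 = 151 - 1/202 = 30501/202 ≈ 151.00)
q/(-34370) = (30501/202)/(-34370) = (30501/202)*(-1/34370) = -30501/6942740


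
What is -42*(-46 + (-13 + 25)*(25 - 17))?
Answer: -2100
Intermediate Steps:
-42*(-46 + (-13 + 25)*(25 - 17)) = -42*(-46 + 12*8) = -42*(-46 + 96) = -42*50 = -2100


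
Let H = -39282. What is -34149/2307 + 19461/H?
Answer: -154037505/10069286 ≈ -15.298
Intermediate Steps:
-34149/2307 + 19461/H = -34149/2307 + 19461/(-39282) = -34149*1/2307 + 19461*(-1/39282) = -11383/769 - 6487/13094 = -154037505/10069286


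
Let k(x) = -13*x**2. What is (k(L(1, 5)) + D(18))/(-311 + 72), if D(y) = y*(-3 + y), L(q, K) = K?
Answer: 55/239 ≈ 0.23013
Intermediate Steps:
(k(L(1, 5)) + D(18))/(-311 + 72) = (-13*5**2 + 18*(-3 + 18))/(-311 + 72) = (-13*25 + 18*15)/(-239) = (-325 + 270)*(-1/239) = -55*(-1/239) = 55/239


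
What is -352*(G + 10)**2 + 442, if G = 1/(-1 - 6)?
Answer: -1654214/49 ≈ -33760.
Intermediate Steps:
G = -1/7 (G = 1/(-7) = -1/7 ≈ -0.14286)
-352*(G + 10)**2 + 442 = -352*(-1/7 + 10)**2 + 442 = -352*(69/7)**2 + 442 = -352*4761/49 + 442 = -1675872/49 + 442 = -1654214/49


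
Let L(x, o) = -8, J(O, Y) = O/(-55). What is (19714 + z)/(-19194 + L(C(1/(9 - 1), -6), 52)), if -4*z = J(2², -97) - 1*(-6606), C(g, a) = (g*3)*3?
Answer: -1986877/2112220 ≈ -0.94066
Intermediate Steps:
J(O, Y) = -O/55 (J(O, Y) = O*(-1/55) = -O/55)
C(g, a) = 9*g (C(g, a) = (3*g)*3 = 9*g)
z = -181663/110 (z = -(-1/55*2² - 1*(-6606))/4 = -(-1/55*4 + 6606)/4 = -(-4/55 + 6606)/4 = -¼*363326/55 = -181663/110 ≈ -1651.5)
(19714 + z)/(-19194 + L(C(1/(9 - 1), -6), 52)) = (19714 - 181663/110)/(-19194 - 8) = (1986877/110)/(-19202) = (1986877/110)*(-1/19202) = -1986877/2112220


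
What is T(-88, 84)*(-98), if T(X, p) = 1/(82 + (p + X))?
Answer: -49/39 ≈ -1.2564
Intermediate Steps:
T(X, p) = 1/(82 + X + p) (T(X, p) = 1/(82 + (X + p)) = 1/(82 + X + p))
T(-88, 84)*(-98) = -98/(82 - 88 + 84) = -98/78 = (1/78)*(-98) = -49/39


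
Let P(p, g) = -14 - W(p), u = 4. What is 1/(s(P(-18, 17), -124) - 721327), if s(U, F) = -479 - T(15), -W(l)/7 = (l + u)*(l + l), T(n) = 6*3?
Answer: -1/721824 ≈ -1.3854e-6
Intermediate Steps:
T(n) = 18
W(l) = -14*l*(4 + l) (W(l) = -7*(l + 4)*(l + l) = -7*(4 + l)*2*l = -14*l*(4 + l))
P(p, g) = -14 + 14*p*(4 + p) (P(p, g) = -14 - (-14)*p*(4 + p) = -14 + 14*p*(4 + p))
s(U, F) = -497 (s(U, F) = -479 - 1*18 = -479 - 18 = -497)
1/(s(P(-18, 17), -124) - 721327) = 1/(-497 - 721327) = 1/(-721824) = -1/721824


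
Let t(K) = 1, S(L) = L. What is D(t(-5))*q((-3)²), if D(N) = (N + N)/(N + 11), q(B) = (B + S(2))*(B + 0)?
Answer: 33/2 ≈ 16.500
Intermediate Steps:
q(B) = B*(2 + B) (q(B) = (B + 2)*(B + 0) = (2 + B)*B = B*(2 + B))
D(N) = 2*N/(11 + N) (D(N) = (2*N)/(11 + N) = 2*N/(11 + N))
D(t(-5))*q((-3)²) = (2*1/(11 + 1))*((-3)²*(2 + (-3)²)) = (2*1/12)*(9*(2 + 9)) = (2*1*(1/12))*(9*11) = (⅙)*99 = 33/2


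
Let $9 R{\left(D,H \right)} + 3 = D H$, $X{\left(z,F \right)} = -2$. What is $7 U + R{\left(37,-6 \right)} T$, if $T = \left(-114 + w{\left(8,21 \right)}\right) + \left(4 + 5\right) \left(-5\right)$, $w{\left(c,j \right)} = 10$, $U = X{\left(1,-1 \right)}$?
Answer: $3711$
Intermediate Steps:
$R{\left(D,H \right)} = - \frac{1}{3} + \frac{D H}{9}$
$U = -2$
$T = -149$ ($T = \left(-114 + 10\right) + \left(4 + 5\right) \left(-5\right) = -104 + 9 \left(-5\right) = -104 - 45 = -149$)
$7 U + R{\left(37,-6 \right)} T = 7 \left(-2\right) + \left(- \frac{1}{3} + \frac{1}{9} \cdot 37 \left(-6\right)\right) \left(-149\right) = -14 + \left(- \frac{1}{3} - \frac{74}{3}\right) \left(-149\right) = -14 - -3725 = -14 + 3725 = 3711$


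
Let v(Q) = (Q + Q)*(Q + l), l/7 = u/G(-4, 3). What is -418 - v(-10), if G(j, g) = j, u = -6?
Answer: -408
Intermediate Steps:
l = 21/2 (l = 7*(-6/(-4)) = 7*(-6*(-1/4)) = 7*(3/2) = 21/2 ≈ 10.500)
v(Q) = 2*Q*(21/2 + Q) (v(Q) = (Q + Q)*(Q + 21/2) = (2*Q)*(21/2 + Q) = 2*Q*(21/2 + Q))
-418 - v(-10) = -418 - (-10)*(21 + 2*(-10)) = -418 - (-10)*(21 - 20) = -418 - (-10) = -418 - 1*(-10) = -418 + 10 = -408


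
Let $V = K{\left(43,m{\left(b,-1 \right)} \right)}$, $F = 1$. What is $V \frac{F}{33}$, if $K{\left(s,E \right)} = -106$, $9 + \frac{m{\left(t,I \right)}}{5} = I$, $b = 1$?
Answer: $- \frac{106}{33} \approx -3.2121$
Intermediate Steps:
$m{\left(t,I \right)} = -45 + 5 I$
$V = -106$
$V \frac{F}{33} = - 106 \cdot 1 \cdot \frac{1}{33} = \left(-106\right) \frac{1}{33} = - \frac{106}{33}$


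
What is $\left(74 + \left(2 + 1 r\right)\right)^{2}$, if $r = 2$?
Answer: $6084$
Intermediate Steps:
$\left(74 + \left(2 + 1 r\right)\right)^{2} = \left(74 + \left(2 + 1 \cdot 2\right)\right)^{2} = \left(74 + \left(2 + 2\right)\right)^{2} = \left(74 + 4\right)^{2} = 78^{2} = 6084$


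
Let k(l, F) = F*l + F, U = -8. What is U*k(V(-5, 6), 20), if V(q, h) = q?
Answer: 640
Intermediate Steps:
k(l, F) = F + F*l
U*k(V(-5, 6), 20) = -160*(1 - 5) = -160*(-4) = -8*(-80) = 640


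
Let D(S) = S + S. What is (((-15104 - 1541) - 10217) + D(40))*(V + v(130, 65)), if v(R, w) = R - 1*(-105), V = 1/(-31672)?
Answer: -99668128329/15836 ≈ -6.2938e+6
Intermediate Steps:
V = -1/31672 ≈ -3.1574e-5
v(R, w) = 105 + R (v(R, w) = R + 105 = 105 + R)
D(S) = 2*S
(((-15104 - 1541) - 10217) + D(40))*(V + v(130, 65)) = (((-15104 - 1541) - 10217) + 2*40)*(-1/31672 + (105 + 130)) = ((-16645 - 10217) + 80)*(-1/31672 + 235) = (-26862 + 80)*(7442919/31672) = -26782*7442919/31672 = -99668128329/15836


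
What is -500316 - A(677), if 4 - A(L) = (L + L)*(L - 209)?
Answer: 133352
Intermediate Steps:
A(L) = 4 - 2*L*(-209 + L) (A(L) = 4 - (L + L)*(L - 209) = 4 - 2*L*(-209 + L))
-500316 - A(677) = -500316 - (4 - 2*677² + 418*677) = -500316 - (4 - 2*458329 + 282986) = -500316 - (4 - 916658 + 282986) = -500316 - 1*(-633668) = -500316 + 633668 = 133352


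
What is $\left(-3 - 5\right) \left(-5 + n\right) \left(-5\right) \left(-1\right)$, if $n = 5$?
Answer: $0$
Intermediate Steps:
$\left(-3 - 5\right) \left(-5 + n\right) \left(-5\right) \left(-1\right) = \left(-3 - 5\right) \left(-5 + 5\right) \left(-5\right) \left(-1\right) = \left(-8\right) 0 \left(-5\right) \left(-1\right) = 0 \left(-5\right) \left(-1\right) = 0 \left(-1\right) = 0$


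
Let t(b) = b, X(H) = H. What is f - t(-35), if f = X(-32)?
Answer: 3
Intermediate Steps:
f = -32
f - t(-35) = -32 - 1*(-35) = -32 + 35 = 3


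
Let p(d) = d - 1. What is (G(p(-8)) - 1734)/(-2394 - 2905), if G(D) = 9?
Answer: 1725/5299 ≈ 0.32553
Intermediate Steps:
p(d) = -1 + d
(G(p(-8)) - 1734)/(-2394 - 2905) = (9 - 1734)/(-2394 - 2905) = -1725/(-5299) = -1725*(-1/5299) = 1725/5299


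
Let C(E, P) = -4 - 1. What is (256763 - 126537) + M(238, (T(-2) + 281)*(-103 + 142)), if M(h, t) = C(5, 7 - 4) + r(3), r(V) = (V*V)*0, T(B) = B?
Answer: 130221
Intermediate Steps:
r(V) = 0 (r(V) = V²*0 = 0)
C(E, P) = -5
M(h, t) = -5 (M(h, t) = -5 + 0 = -5)
(256763 - 126537) + M(238, (T(-2) + 281)*(-103 + 142)) = (256763 - 126537) - 5 = 130226 - 5 = 130221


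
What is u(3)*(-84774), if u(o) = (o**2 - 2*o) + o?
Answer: -508644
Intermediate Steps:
u(o) = o**2 - o
u(3)*(-84774) = (3*(-1 + 3))*(-84774) = (3*2)*(-84774) = 6*(-84774) = -508644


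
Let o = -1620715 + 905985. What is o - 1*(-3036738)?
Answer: 2322008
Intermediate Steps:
o = -714730
o - 1*(-3036738) = -714730 - 1*(-3036738) = -714730 + 3036738 = 2322008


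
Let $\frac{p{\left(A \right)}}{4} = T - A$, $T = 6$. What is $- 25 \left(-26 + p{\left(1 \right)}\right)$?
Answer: $150$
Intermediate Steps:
$p{\left(A \right)} = 24 - 4 A$ ($p{\left(A \right)} = 4 \left(6 - A\right) = 24 - 4 A$)
$- 25 \left(-26 + p{\left(1 \right)}\right) = - 25 \left(-26 + \left(24 - 4\right)\right) = - 25 \left(-26 + 20\right) = \left(-25\right) \left(-6\right) = 150$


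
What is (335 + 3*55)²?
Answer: 250000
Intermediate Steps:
(335 + 3*55)² = (335 + 165)² = 500² = 250000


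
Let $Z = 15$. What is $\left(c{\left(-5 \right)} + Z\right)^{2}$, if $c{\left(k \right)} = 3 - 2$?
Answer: $256$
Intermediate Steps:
$c{\left(k \right)} = 1$ ($c{\left(k \right)} = 3 - 2 = 1$)
$\left(c{\left(-5 \right)} + Z\right)^{2} = \left(1 + 15\right)^{2} = 16^{2} = 256$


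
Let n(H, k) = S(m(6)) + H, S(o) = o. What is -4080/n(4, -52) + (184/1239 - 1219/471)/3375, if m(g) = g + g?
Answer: -167411831434/656515125 ≈ -255.00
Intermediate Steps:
m(g) = 2*g
n(H, k) = 12 + H (n(H, k) = 2*6 + H = 12 + H)
-4080/n(4, -52) + (184/1239 - 1219/471)/3375 = -4080/(12 + 4) + (184/1239 - 1219/471)/3375 = -4080/16 + (184*(1/1239) - 1219*1/471)*(1/3375) = -4080*1/16 + (184/1239 - 1219/471)*(1/3375) = -255 - 474559/194523*1/3375 = -255 - 474559/656515125 = -167411831434/656515125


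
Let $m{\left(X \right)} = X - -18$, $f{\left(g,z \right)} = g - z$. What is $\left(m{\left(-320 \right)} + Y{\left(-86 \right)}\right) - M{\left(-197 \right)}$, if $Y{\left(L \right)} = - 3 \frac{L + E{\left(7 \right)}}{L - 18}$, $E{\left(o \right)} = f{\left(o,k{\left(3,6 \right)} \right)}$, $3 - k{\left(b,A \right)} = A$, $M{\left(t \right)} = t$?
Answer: $- \frac{2787}{26} \approx -107.19$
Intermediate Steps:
$k{\left(b,A \right)} = 3 - A$
$E{\left(o \right)} = 3 + o$ ($E{\left(o \right)} = o - \left(3 - 6\right) = o - -3 = o + 3 = 3 + o$)
$m{\left(X \right)} = 18 + X$ ($m{\left(X \right)} = X + 18 = 18 + X$)
$Y{\left(L \right)} = - \frac{3 \left(10 + L\right)}{-18 + L}$ ($Y{\left(L \right)} = - 3 \frac{L + \left(3 + 7\right)}{L - 18} = - 3 \frac{L + 10}{-18 + L} = - 3 \frac{10 + L}{-18 + L} = - \frac{3 \left(10 + L\right)}{-18 + L}$)
$\left(m{\left(-320 \right)} + Y{\left(-86 \right)}\right) - M{\left(-197 \right)} = \left(\left(18 - 320\right) + \frac{3 \left(-10 - -86\right)}{-18 - 86}\right) - -197 = \left(-302 + \frac{3 \left(-10 + 86\right)}{-104}\right) + 197 = \left(-302 + 3 \left(- \frac{1}{104}\right) 76\right) + 197 = \left(-302 - \frac{57}{26}\right) + 197 = - \frac{7909}{26} + 197 = - \frac{2787}{26}$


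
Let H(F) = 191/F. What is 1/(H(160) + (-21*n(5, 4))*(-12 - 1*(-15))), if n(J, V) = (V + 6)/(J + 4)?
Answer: -160/11009 ≈ -0.014534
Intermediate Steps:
n(J, V) = (6 + V)/(4 + J)
1/(H(160) + (-21*n(5, 4))*(-12 - 1*(-15))) = 1/(191/160 + (-21*(6 + 4)/(4 + 5))*(-12 - 1*(-15))) = 1/(191*(1/160) + (-21*10/9)*(-12 + 15)) = 1/(191/160 - 7*10/3*3) = 1/(191/160 - 21*10/9*3) = 1/(191/160 - 70/3*3) = 1/(191/160 - 70) = 1/(-11009/160) = -160/11009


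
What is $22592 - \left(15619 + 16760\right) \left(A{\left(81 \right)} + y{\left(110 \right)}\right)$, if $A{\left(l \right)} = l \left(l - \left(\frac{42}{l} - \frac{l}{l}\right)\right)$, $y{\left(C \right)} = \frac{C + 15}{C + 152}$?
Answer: $- \frac{55987895071}{262} \approx -2.1369 \cdot 10^{8}$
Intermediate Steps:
$y{\left(C \right)} = \frac{15 + C}{152 + C}$
$A{\left(l \right)} = l \left(1 + l - \frac{42}{l}\right)$ ($A{\left(l \right)} = l \left(l + \left(1 - \frac{42}{l}\right)\right) = l \left(1 + l - \frac{42}{l}\right)$)
$22592 - \left(15619 + 16760\right) \left(A{\left(81 \right)} + y{\left(110 \right)}\right) = 22592 - \left(15619 + 16760\right) \left(\left(-42 + 81 + 81^{2}\right) + \frac{15 + 110}{152 + 110}\right) = 22592 - 32379 \left(\left(-42 + 81 + 6561\right) + \frac{1}{262} \cdot 125\right) = 22592 - 32379 \left(6600 + \frac{1}{262} \cdot 125\right) = 22592 - 32379 \left(6600 + \frac{125}{262}\right) = 22592 - 32379 \cdot \frac{1729325}{262} = 22592 - \frac{55993814175}{262} = - \frac{55987895071}{262}$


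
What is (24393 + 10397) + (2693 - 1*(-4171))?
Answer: 41654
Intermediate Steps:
(24393 + 10397) + (2693 - 1*(-4171)) = 34790 + (2693 + 4171) = 34790 + 6864 = 41654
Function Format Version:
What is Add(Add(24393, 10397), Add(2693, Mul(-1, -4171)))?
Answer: 41654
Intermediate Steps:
Add(Add(24393, 10397), Add(2693, Mul(-1, -4171))) = Add(34790, Add(2693, 4171)) = Add(34790, 6864) = 41654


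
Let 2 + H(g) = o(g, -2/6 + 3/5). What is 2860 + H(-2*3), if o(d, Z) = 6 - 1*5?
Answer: 2859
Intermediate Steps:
o(d, Z) = 1 (o(d, Z) = 6 - 5 = 1)
H(g) = -1 (H(g) = -2 + 1 = -1)
2860 + H(-2*3) = 2860 - 1 = 2859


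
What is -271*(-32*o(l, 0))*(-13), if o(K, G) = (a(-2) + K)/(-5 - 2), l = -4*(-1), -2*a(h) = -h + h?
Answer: 450944/7 ≈ 64421.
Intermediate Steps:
a(h) = 0 (a(h) = -(-h + h)/2 = -½*0 = 0)
l = 4
o(K, G) = -K/7 (o(K, G) = (0 + K)/(-5 - 2) = K/(-7) = K*(-⅐) = -K/7)
-271*(-32*o(l, 0))*(-13) = -271*(-(-32)*4/7)*(-13) = -271*(-32*(-4/7))*(-13) = -34688*(-13)/7 = -271*(-1664/7) = 450944/7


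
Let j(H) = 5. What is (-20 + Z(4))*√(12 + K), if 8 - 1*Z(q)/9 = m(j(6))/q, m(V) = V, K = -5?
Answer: 163*√7/4 ≈ 107.81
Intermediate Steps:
Z(q) = 72 - 45/q
(-20 + Z(4))*√(12 + K) = (-20 + (72 - 45/4))*√(12 - 5) = (-20 + (72 - 45*¼))*√7 = (-20 + (72 - 45/4))*√7 = (-20 + 243/4)*√7 = 163*√7/4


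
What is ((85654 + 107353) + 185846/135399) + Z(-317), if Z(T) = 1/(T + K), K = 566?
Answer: 2169050718170/11238117 ≈ 1.9301e+5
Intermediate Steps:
Z(T) = 1/(566 + T) (Z(T) = 1/(T + 566) = 1/(566 + T))
((85654 + 107353) + 185846/135399) + Z(-317) = ((85654 + 107353) + 185846/135399) + 1/(566 - 317) = (193007 + 185846*(1/135399)) + 1/249 = (193007 + 185846/135399) + 1/249 = 26133140639/135399 + 1/249 = 2169050718170/11238117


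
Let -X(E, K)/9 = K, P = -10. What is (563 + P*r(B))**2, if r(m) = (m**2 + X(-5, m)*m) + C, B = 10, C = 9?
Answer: 71791729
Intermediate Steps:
X(E, K) = -9*K
r(m) = 9 - 8*m**2 (r(m) = (m**2 + (-9*m)*m) + 9 = (m**2 - 9*m**2) + 9 = -8*m**2 + 9 = 9 - 8*m**2)
(563 + P*r(B))**2 = (563 - 10*(9 - 8*10**2))**2 = (563 - 10*(9 - 8*100))**2 = (563 - 10*(9 - 800))**2 = (563 - 10*(-791))**2 = (563 + 7910)**2 = 8473**2 = 71791729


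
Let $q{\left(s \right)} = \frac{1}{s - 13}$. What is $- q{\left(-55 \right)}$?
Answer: $\frac{1}{68} \approx 0.014706$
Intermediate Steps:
$q{\left(s \right)} = \frac{1}{-13 + s}$
$- q{\left(-55 \right)} = - \frac{1}{-13 - 55} = - \frac{1}{-68} = \left(-1\right) \left(- \frac{1}{68}\right) = \frac{1}{68}$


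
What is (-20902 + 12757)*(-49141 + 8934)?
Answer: 327486015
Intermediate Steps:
(-20902 + 12757)*(-49141 + 8934) = -8145*(-40207) = 327486015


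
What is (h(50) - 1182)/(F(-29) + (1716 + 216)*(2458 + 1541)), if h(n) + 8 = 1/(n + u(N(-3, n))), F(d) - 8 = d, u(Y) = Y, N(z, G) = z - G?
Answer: -3571/23178141 ≈ -0.00015407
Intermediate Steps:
F(d) = 8 + d
h(n) = -25/3 (h(n) = -8 + 1/(n + (-3 - n)) = -8 + 1/(-3) = -8 - 1/3 = -25/3)
(h(50) - 1182)/(F(-29) + (1716 + 216)*(2458 + 1541)) = (-25/3 - 1182)/((8 - 29) + (1716 + 216)*(2458 + 1541)) = -3571/(3*(-21 + 1932*3999)) = -3571/(3*(-21 + 7726068)) = -3571/3/7726047 = -3571/3*1/7726047 = -3571/23178141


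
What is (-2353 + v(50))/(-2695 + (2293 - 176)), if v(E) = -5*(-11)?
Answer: 1149/289 ≈ 3.9758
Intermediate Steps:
v(E) = 55
(-2353 + v(50))/(-2695 + (2293 - 176)) = (-2353 + 55)/(-2695 + (2293 - 176)) = -2298/(-2695 + 2117) = -2298/(-578) = -2298*(-1/578) = 1149/289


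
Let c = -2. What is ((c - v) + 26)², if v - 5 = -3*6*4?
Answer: 8281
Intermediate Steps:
v = -67 (v = 5 - 3*6*4 = 5 - 18*4 = 5 - 72 = -67)
((c - v) + 26)² = ((-2 - 1*(-67)) + 26)² = ((-2 + 67) + 26)² = (65 + 26)² = 91² = 8281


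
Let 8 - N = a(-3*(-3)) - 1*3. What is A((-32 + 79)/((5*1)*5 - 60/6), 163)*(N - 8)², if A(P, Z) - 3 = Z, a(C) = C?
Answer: 5976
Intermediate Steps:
N = 2 (N = 8 - (-3*(-3) - 1*3) = 8 - (9 - 3) = 8 - 1*6 = 8 - 6 = 2)
A(P, Z) = 3 + Z
A((-32 + 79)/((5*1)*5 - 60/6), 163)*(N - 8)² = (3 + 163)*(2 - 8)² = 166*(-6)² = 166*36 = 5976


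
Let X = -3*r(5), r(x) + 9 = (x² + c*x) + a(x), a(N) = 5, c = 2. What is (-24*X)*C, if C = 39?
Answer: 87048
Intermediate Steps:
r(x) = -4 + x² + 2*x (r(x) = -9 + ((x² + 2*x) + 5) = -9 + (5 + x² + 2*x) = -4 + x² + 2*x)
X = -93 (X = -3*(-4 + 5² + 2*5) = -3*(-4 + 25 + 10) = -3*31 = -93)
(-24*X)*C = -24*(-93)*39 = 2232*39 = 87048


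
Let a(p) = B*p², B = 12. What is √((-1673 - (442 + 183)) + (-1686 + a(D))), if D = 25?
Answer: 2*√879 ≈ 59.296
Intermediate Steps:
a(p) = 12*p²
√((-1673 - (442 + 183)) + (-1686 + a(D))) = √((-1673 - (442 + 183)) + (-1686 + 12*25²)) = √((-1673 - 1*625) + (-1686 + 12*625)) = √((-1673 - 625) + (-1686 + 7500)) = √(-2298 + 5814) = √3516 = 2*√879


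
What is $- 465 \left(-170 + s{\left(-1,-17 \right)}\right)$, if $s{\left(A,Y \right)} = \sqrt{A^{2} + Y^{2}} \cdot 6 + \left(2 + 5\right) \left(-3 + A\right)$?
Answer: $92070 - 2790 \sqrt{290} \approx 44558.0$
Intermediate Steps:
$s{\left(A,Y \right)} = -21 + 6 \sqrt{A^{2} + Y^{2}} + 7 A$ ($s{\left(A,Y \right)} = 6 \sqrt{A^{2} + Y^{2}} + 7 \left(-3 + A\right) = 6 \sqrt{A^{2} + Y^{2}} + \left(-21 + 7 A\right) = -21 + 6 \sqrt{A^{2} + Y^{2}} + 7 A$)
$- 465 \left(-170 + s{\left(-1,-17 \right)}\right) = - 465 \left(-170 + \left(-21 + 6 \sqrt{\left(-1\right)^{2} + \left(-17\right)^{2}} + 7 \left(-1\right)\right)\right) = - 465 \left(-170 - \left(28 - 6 \sqrt{1 + 289}\right)\right) = - 465 \left(-170 - \left(28 - 6 \sqrt{290}\right)\right) = - 465 \left(-198 + 6 \sqrt{290}\right) = 92070 - 2790 \sqrt{290}$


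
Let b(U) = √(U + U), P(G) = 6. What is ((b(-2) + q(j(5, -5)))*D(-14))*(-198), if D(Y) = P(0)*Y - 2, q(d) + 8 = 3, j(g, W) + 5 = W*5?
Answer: -85140 + 34056*I ≈ -85140.0 + 34056.0*I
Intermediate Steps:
j(g, W) = -5 + 5*W (j(g, W) = -5 + W*5 = -5 + 5*W)
q(d) = -5 (q(d) = -8 + 3 = -5)
b(U) = √2*√U (b(U) = √(2*U) = √2*√U)
D(Y) = -2 + 6*Y (D(Y) = 6*Y - 2 = -2 + 6*Y)
((b(-2) + q(j(5, -5)))*D(-14))*(-198) = ((√2*√(-2) - 5)*(-2 + 6*(-14)))*(-198) = ((√2*(I*√2) - 5)*(-2 - 84))*(-198) = ((2*I - 5)*(-86))*(-198) = ((-5 + 2*I)*(-86))*(-198) = (430 - 172*I)*(-198) = -85140 + 34056*I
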